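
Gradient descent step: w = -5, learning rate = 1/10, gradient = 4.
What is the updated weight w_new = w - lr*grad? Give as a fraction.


w_new = -5 - 1/10 * 4 = -5 - 2/5 = -27/5.

-27/5


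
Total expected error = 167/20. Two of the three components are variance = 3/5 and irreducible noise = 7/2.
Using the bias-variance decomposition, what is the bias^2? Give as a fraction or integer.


Total error = bias^2 + variance + irreducible noise. So bias^2 = 167/20 - 3/5 - 7/2 = 17/4.

17/4


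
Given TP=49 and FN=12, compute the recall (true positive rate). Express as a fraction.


Recall = TP / (TP + FN) = 49 / 61 = 49/61.

49/61


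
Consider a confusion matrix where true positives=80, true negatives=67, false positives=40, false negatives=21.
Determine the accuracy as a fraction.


Accuracy = (TP + TN) / (TP + TN + FP + FN) = (80 + 67) / 208 = 147/208.

147/208


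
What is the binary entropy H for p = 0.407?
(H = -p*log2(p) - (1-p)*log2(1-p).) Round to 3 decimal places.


H = -0.407*log2(0.407) - 0.593*log2(0.593) = 0.975.

0.975


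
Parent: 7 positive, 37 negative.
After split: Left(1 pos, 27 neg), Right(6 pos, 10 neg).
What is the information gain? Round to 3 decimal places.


H(parent) = 0.6321. H(left) = 0.2223, H(right) = 0.9544. Weighted = (28/44)*0.2223 + (16/44)*0.9544 = 0.4885. IG = 0.6321 - 0.4885 = 0.1436, which rounds to 0.144.

0.144


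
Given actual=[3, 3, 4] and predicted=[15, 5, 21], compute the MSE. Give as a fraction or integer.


MSE = (1/3) * ((3-15)^2=144 + (3-5)^2=4 + (4-21)^2=289). Sum = 437. MSE = 437/3.

437/3


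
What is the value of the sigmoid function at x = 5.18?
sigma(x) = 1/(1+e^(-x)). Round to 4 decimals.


sigma(5.18) = 1/(1+e^(-5.18)) = 1/(1+0.005628) = 1/1.005628 = 0.9944.

0.9944


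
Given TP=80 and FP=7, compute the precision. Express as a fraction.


Precision = TP / (TP + FP) = 80 / 87 = 80/87.

80/87


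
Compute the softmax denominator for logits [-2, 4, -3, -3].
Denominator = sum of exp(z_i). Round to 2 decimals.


Denom = e^-2=0.1353 + e^4=54.5982 + e^-3=0.0498 + e^-3=0.0498. Sum = 54.8331, which rounds to 54.83.

54.83


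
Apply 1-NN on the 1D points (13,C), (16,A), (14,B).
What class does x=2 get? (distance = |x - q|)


Distances: |13-2|=11, |16-2|=14, |14-2|=12. 1 nearest: (13,C). Counts: {'C': 1}. Majority class: C.

C


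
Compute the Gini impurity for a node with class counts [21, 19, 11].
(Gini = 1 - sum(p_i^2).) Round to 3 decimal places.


Total = 51. Proportions: 21/51, 19/51, 11/51. sum(p_i^2) = 0.3549. Gini = 1 - 0.3549 = 0.6451, which rounds to 0.645.

0.645


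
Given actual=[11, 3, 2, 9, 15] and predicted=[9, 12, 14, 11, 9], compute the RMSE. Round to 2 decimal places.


MSE = 53.8000. RMSE = sqrt(53.8000) = 7.33.

7.33


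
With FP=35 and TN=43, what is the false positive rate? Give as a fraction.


FPR = FP / (FP + TN) = 35 / 78 = 35/78.

35/78


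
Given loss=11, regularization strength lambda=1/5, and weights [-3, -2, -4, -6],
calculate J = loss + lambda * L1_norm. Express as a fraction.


L1 norm = sum(|w|) = 15. J = 11 + 1/5 * 15 = 14.

14


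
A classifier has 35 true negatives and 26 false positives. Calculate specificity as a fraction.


Specificity = TN / (TN + FP) = 35 / 61 = 35/61.

35/61


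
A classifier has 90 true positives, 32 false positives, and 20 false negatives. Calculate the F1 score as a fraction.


Precision = 90/122 = 45/61. Recall = 90/110 = 9/11. F1 = 2*P*R/(P+R) = 45/58.

45/58


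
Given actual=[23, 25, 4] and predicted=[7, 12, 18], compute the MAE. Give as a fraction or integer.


MAE = (1/3) * (|23-7|=16 + |25-12|=13 + |4-18|=14). Sum = 43. MAE = 43/3.

43/3


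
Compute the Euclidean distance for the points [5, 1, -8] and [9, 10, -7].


d = sqrt(sum of squared differences). (5-9)^2=16, (1-10)^2=81, (-8--7)^2=1. Sum = 98.

sqrt(98)


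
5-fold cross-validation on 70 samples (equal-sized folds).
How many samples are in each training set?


Each validation fold has 70/5 = 14 samples. Training set = 70 - 14 = 56.

56


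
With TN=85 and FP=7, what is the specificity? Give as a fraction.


Specificity = TN / (TN + FP) = 85 / 92 = 85/92.

85/92


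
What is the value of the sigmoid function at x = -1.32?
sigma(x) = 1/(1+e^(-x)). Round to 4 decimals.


sigma(-1.32) = 1/(1+e^(1.32)) = 1/(1+3.743421) = 1/4.743421 = 0.2108.

0.2108


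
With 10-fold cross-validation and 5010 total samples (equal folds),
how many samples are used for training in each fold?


Each validation fold has 5010/10 = 501 samples. Training set = 5010 - 501 = 4509.

4509


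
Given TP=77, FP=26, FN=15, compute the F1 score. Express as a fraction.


Precision = 77/103 = 77/103. Recall = 77/92 = 77/92. F1 = 2*P*R/(P+R) = 154/195.

154/195


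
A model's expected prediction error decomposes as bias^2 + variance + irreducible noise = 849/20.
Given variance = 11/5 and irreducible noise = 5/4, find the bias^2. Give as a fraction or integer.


Total error = bias^2 + variance + irreducible noise. So bias^2 = 849/20 - 11/5 - 5/4 = 39.

39


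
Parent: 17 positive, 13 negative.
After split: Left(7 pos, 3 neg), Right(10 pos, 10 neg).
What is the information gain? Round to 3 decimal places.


H(parent) = 0.9871. H(left) = 0.8813, H(right) = 1.0000. Weighted = (10/30)*0.8813 + (20/30)*1.0000 = 0.9604. IG = 0.9871 - 0.9604 = 0.0267, which rounds to 0.027.

0.027


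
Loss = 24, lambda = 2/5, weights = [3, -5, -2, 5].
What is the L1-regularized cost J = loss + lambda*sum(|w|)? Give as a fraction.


L1 norm = sum(|w|) = 15. J = 24 + 2/5 * 15 = 30.

30


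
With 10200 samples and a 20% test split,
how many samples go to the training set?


Test set = 10200 * 20% = 2040. Training set = 10200 - 2040 = 8160.

8160


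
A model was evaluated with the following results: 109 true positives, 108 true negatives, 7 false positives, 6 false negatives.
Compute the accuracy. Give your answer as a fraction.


Accuracy = (TP + TN) / (TP + TN + FP + FN) = (109 + 108) / 230 = 217/230.

217/230


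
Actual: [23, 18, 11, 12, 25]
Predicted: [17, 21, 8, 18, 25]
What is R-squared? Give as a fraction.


Mean(y) = 89/5. SS_res = 90. SS_tot = 794/5. R^2 = 1 - 90/(794/5) = 172/397.

172/397


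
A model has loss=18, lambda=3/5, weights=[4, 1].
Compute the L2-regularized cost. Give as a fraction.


L2 sq norm = sum(w^2) = 17. J = 18 + 3/5 * 17 = 141/5.

141/5


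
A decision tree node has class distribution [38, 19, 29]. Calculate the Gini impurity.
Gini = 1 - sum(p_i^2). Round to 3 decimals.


Total = 86. Proportions: 38/86, 19/86, 29/86. sum(p_i^2) = 0.3578. Gini = 1 - 0.3578 = 0.6422, which rounds to 0.642.

0.642


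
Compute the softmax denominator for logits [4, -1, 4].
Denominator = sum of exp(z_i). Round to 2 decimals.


Denom = e^4=54.5982 + e^-1=0.3679 + e^4=54.5982. Sum = 109.5643, which rounds to 109.56.

109.56


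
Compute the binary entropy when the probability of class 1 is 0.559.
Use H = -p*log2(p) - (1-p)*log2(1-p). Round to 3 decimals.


H = -0.559*log2(0.559) - 0.441*log2(0.441) = 0.990.

0.990


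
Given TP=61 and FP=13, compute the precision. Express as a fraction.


Precision = TP / (TP + FP) = 61 / 74 = 61/74.

61/74


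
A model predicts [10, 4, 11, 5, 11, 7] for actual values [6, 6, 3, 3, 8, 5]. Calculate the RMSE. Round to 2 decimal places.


MSE = 16.8333. RMSE = sqrt(16.8333) = 4.10.

4.10


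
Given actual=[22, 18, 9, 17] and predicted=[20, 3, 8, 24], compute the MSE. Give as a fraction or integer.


MSE = (1/4) * ((22-20)^2=4 + (18-3)^2=225 + (9-8)^2=1 + (17-24)^2=49). Sum = 279. MSE = 279/4.

279/4


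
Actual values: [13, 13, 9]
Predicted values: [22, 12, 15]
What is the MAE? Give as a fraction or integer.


MAE = (1/3) * (|13-22|=9 + |13-12|=1 + |9-15|=6). Sum = 16. MAE = 16/3.

16/3


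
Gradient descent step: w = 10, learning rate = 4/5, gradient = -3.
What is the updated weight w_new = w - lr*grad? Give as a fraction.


w_new = 10 - 4/5 * -3 = 10 - -12/5 = 62/5.

62/5


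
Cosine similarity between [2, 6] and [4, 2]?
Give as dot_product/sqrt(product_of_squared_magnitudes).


dot = 20. |a|^2 = 40, |b|^2 = 20. cos = 20/sqrt(800).

20/sqrt(800)


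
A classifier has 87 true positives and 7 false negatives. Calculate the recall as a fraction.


Recall = TP / (TP + FN) = 87 / 94 = 87/94.

87/94


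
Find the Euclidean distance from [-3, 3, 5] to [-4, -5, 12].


d = sqrt(sum of squared differences). (-3--4)^2=1, (3--5)^2=64, (5-12)^2=49. Sum = 114.

sqrt(114)


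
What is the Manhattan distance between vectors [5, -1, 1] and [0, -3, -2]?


d = sum of absolute differences: |5-0|=5 + |-1--3|=2 + |1--2|=3 = 10.

10


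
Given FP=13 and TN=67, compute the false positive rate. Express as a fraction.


FPR = FP / (FP + TN) = 13 / 80 = 13/80.

13/80


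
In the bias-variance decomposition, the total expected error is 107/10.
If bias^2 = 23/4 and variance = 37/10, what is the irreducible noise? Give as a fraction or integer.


Total error = bias^2 + variance + irreducible noise. So irreducible noise = 107/10 - 23/4 - 37/10 = 5/4.

5/4


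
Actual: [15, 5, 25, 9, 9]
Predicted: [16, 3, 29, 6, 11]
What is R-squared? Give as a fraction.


Mean(y) = 63/5. SS_res = 34. SS_tot = 1216/5. R^2 = 1 - 34/(1216/5) = 523/608.

523/608


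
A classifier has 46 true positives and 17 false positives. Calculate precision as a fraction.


Precision = TP / (TP + FP) = 46 / 63 = 46/63.

46/63


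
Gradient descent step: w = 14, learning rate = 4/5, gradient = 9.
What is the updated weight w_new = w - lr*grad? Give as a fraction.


w_new = 14 - 4/5 * 9 = 14 - 36/5 = 34/5.

34/5


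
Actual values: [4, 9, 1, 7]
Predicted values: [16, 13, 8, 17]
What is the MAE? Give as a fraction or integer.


MAE = (1/4) * (|4-16|=12 + |9-13|=4 + |1-8|=7 + |7-17|=10). Sum = 33. MAE = 33/4.

33/4


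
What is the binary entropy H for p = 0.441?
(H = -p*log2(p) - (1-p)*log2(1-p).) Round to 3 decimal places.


H = -0.441*log2(0.441) - 0.559*log2(0.559) = 0.990.

0.990


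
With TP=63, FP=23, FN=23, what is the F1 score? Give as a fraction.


Precision = 63/86 = 63/86. Recall = 63/86 = 63/86. F1 = 2*P*R/(P+R) = 63/86.

63/86


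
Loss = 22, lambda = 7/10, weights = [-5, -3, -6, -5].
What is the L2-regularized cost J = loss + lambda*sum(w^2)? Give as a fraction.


L2 sq norm = sum(w^2) = 95. J = 22 + 7/10 * 95 = 177/2.

177/2


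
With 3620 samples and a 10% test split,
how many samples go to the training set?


Test set = 3620 * 10% = 362. Training set = 3620 - 362 = 3258.

3258


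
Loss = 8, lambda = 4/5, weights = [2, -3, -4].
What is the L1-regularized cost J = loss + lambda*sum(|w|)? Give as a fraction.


L1 norm = sum(|w|) = 9. J = 8 + 4/5 * 9 = 76/5.

76/5


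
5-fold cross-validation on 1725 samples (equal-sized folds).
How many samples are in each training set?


Each validation fold has 1725/5 = 345 samples. Training set = 1725 - 345 = 1380.

1380


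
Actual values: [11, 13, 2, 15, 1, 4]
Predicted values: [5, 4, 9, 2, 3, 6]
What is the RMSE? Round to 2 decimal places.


MSE = 57.1667. RMSE = sqrt(57.1667) = 7.56.

7.56


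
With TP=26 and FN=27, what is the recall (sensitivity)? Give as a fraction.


Recall = TP / (TP + FN) = 26 / 53 = 26/53.

26/53


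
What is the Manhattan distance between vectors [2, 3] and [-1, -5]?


d = sum of absolute differences: |2--1|=3 + |3--5|=8 = 11.

11


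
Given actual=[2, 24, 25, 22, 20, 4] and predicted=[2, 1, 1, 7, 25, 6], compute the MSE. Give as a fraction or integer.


MSE = (1/6) * ((2-2)^2=0 + (24-1)^2=529 + (25-1)^2=576 + (22-7)^2=225 + (20-25)^2=25 + (4-6)^2=4). Sum = 1359. MSE = 453/2.

453/2


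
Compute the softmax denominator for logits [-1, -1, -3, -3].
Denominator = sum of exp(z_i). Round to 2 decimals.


Denom = e^-1=0.3679 + e^-1=0.3679 + e^-3=0.0498 + e^-3=0.0498. Sum = 0.8354, which rounds to 0.84.

0.84


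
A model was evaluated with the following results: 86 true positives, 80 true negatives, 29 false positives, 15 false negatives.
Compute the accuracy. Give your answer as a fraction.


Accuracy = (TP + TN) / (TP + TN + FP + FN) = (86 + 80) / 210 = 83/105.

83/105


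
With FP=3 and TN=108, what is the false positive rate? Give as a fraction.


FPR = FP / (FP + TN) = 3 / 111 = 1/37.

1/37


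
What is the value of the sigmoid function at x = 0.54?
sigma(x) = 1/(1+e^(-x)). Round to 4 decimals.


sigma(0.54) = 1/(1+e^(-0.54)) = 1/(1+0.582748) = 1/1.582748 = 0.6318.

0.6318


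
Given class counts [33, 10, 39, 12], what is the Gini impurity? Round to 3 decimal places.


Total = 94. Proportions: 33/94, 10/94, 39/94, 12/94. sum(p_i^2) = 0.3230. Gini = 1 - 0.3230 = 0.6770, which rounds to 0.677.

0.677


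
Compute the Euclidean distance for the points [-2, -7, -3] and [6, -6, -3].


d = sqrt(sum of squared differences). (-2-6)^2=64, (-7--6)^2=1, (-3--3)^2=0. Sum = 65.

sqrt(65)


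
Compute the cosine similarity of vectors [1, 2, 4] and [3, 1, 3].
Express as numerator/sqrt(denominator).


dot = 17. |a|^2 = 21, |b|^2 = 19. cos = 17/sqrt(399).

17/sqrt(399)


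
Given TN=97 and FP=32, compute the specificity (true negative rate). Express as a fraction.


Specificity = TN / (TN + FP) = 97 / 129 = 97/129.

97/129


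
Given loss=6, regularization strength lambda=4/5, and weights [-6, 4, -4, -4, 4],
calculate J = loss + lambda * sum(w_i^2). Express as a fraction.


L2 sq norm = sum(w^2) = 100. J = 6 + 4/5 * 100 = 86.

86


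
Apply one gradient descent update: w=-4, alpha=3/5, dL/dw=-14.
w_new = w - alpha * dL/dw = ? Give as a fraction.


w_new = -4 - 3/5 * -14 = -4 - -42/5 = 22/5.

22/5


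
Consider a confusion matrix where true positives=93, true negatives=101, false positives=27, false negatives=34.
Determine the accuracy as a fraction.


Accuracy = (TP + TN) / (TP + TN + FP + FN) = (93 + 101) / 255 = 194/255.

194/255


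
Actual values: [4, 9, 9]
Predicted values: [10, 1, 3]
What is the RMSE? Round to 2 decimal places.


MSE = 45.3333. RMSE = sqrt(45.3333) = 6.73.

6.73


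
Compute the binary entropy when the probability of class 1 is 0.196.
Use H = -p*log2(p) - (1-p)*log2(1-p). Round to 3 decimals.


H = -0.196*log2(0.196) - 0.804*log2(0.804) = 0.714.

0.714


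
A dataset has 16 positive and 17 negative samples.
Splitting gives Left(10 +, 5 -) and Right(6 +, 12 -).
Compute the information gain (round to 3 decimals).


H(parent) = 0.9993. H(left) = 0.9183, H(right) = 0.9183. Weighted = (15/33)*0.9183 + (18/33)*0.9183 = 0.9183. IG = 0.9993 - 0.9183 = 0.0810, which rounds to 0.081.

0.081


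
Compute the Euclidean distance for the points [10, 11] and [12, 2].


d = sqrt(sum of squared differences). (10-12)^2=4, (11-2)^2=81. Sum = 85.

sqrt(85)


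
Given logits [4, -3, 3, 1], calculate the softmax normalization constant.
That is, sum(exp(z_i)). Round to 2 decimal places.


Denom = e^4=54.5982 + e^-3=0.0498 + e^3=20.0855 + e^1=2.7183. Sum = 77.4518, which rounds to 77.45.

77.45


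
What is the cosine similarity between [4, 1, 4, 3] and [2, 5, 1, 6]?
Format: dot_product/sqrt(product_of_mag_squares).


dot = 35. |a|^2 = 42, |b|^2 = 66. cos = 35/sqrt(2772).

35/sqrt(2772)


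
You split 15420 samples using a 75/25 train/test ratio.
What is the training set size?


Test set = 15420 * 25% = 3855. Training set = 15420 - 3855 = 11565.

11565


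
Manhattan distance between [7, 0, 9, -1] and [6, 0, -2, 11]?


d = sum of absolute differences: |7-6|=1 + |0-0|=0 + |9--2|=11 + |-1-11|=12 = 24.

24


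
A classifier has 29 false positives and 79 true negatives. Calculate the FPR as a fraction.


FPR = FP / (FP + TN) = 29 / 108 = 29/108.

29/108


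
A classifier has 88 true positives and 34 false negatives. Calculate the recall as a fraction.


Recall = TP / (TP + FN) = 88 / 122 = 44/61.

44/61


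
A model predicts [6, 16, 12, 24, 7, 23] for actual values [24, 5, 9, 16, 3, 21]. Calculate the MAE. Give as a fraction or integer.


MAE = (1/6) * (|24-6|=18 + |5-16|=11 + |9-12|=3 + |16-24|=8 + |3-7|=4 + |21-23|=2). Sum = 46. MAE = 23/3.

23/3


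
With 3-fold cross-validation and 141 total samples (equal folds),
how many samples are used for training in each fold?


Each validation fold has 141/3 = 47 samples. Training set = 141 - 47 = 94.

94


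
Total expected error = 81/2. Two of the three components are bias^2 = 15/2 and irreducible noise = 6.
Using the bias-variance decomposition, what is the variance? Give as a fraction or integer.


Total error = bias^2 + variance + irreducible noise. So variance = 81/2 - 15/2 - 6 = 27.

27


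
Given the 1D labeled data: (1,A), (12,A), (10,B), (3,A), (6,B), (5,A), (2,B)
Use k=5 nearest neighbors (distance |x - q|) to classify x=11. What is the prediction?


Distances: |1-11|=10, |12-11|=1, |10-11|=1, |3-11|=8, |6-11|=5, |5-11|=6, |2-11|=9. 5 nearest: (12,A), (10,B), (6,B), (5,A), (3,A). Counts: {'A': 3, 'B': 2}. Majority class: A.

A


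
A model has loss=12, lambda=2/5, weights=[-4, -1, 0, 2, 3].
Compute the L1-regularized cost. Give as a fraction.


L1 norm = sum(|w|) = 10. J = 12 + 2/5 * 10 = 16.

16


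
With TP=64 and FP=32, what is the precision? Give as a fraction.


Precision = TP / (TP + FP) = 64 / 96 = 2/3.

2/3


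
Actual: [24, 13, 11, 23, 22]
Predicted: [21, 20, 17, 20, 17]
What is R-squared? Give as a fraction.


Mean(y) = 93/5. SS_res = 128. SS_tot = 746/5. R^2 = 1 - 128/(746/5) = 53/373.

53/373


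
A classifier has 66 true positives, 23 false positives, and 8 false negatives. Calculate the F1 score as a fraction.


Precision = 66/89 = 66/89. Recall = 66/74 = 33/37. F1 = 2*P*R/(P+R) = 132/163.

132/163


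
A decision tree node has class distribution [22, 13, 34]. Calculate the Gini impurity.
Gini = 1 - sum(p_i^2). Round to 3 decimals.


Total = 69. Proportions: 22/69, 13/69, 34/69. sum(p_i^2) = 0.3800. Gini = 1 - 0.3800 = 0.6200, which rounds to 0.620.

0.620


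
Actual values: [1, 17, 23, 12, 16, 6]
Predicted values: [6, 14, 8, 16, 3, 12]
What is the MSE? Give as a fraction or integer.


MSE = (1/6) * ((1-6)^2=25 + (17-14)^2=9 + (23-8)^2=225 + (12-16)^2=16 + (16-3)^2=169 + (6-12)^2=36). Sum = 480. MSE = 80.

80


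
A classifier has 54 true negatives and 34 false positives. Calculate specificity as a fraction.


Specificity = TN / (TN + FP) = 54 / 88 = 27/44.

27/44


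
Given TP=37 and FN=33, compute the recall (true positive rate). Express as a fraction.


Recall = TP / (TP + FN) = 37 / 70 = 37/70.

37/70


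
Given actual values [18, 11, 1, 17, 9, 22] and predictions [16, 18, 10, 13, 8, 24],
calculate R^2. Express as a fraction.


Mean(y) = 13. SS_res = 155. SS_tot = 286. R^2 = 1 - 155/(286) = 131/286.

131/286


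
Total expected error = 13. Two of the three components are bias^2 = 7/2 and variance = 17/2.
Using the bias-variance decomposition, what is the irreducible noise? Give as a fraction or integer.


Total error = bias^2 + variance + irreducible noise. So irreducible noise = 13 - 7/2 - 17/2 = 1.

1


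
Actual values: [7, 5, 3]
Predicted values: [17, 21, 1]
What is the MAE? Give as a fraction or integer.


MAE = (1/3) * (|7-17|=10 + |5-21|=16 + |3-1|=2). Sum = 28. MAE = 28/3.

28/3


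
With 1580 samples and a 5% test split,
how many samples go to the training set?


Test set = 1580 * 5% = 79. Training set = 1580 - 79 = 1501.

1501


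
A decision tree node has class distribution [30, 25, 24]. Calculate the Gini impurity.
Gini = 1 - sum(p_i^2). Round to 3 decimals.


Total = 79. Proportions: 30/79, 25/79, 24/79. sum(p_i^2) = 0.3366. Gini = 1 - 0.3366 = 0.6634, which rounds to 0.663.

0.663


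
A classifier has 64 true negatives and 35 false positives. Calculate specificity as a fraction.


Specificity = TN / (TN + FP) = 64 / 99 = 64/99.

64/99


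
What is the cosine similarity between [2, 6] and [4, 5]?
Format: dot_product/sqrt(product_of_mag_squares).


dot = 38. |a|^2 = 40, |b|^2 = 41. cos = 38/sqrt(1640).

38/sqrt(1640)


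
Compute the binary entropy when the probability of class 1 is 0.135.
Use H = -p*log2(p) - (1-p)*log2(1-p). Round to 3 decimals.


H = -0.135*log2(0.135) - 0.865*log2(0.865) = 0.571.

0.571


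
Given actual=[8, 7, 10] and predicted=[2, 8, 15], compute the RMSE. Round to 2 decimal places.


MSE = 20.6667. RMSE = sqrt(20.6667) = 4.55.

4.55


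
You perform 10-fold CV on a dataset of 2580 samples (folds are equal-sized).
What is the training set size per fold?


Each validation fold has 2580/10 = 258 samples. Training set = 2580 - 258 = 2322.

2322


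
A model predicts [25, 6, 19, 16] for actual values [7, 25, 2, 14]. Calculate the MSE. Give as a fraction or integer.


MSE = (1/4) * ((7-25)^2=324 + (25-6)^2=361 + (2-19)^2=289 + (14-16)^2=4). Sum = 978. MSE = 489/2.

489/2


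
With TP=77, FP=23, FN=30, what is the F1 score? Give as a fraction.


Precision = 77/100 = 77/100. Recall = 77/107 = 77/107. F1 = 2*P*R/(P+R) = 154/207.

154/207


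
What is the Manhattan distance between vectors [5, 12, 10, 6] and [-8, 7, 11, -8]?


d = sum of absolute differences: |5--8|=13 + |12-7|=5 + |10-11|=1 + |6--8|=14 = 33.

33


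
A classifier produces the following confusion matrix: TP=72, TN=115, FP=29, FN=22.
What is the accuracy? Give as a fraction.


Accuracy = (TP + TN) / (TP + TN + FP + FN) = (72 + 115) / 238 = 11/14.

11/14


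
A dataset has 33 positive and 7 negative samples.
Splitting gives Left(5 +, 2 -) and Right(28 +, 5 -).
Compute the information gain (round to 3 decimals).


H(parent) = 0.6690. H(left) = 0.8631, H(right) = 0.6136. Weighted = (7/40)*0.8631 + (33/40)*0.6136 = 0.6573. IG = 0.6690 - 0.6573 = 0.0117, which rounds to 0.012.

0.012


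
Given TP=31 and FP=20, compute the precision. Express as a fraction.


Precision = TP / (TP + FP) = 31 / 51 = 31/51.

31/51


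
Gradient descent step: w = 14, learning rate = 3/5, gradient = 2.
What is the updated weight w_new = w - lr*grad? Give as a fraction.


w_new = 14 - 3/5 * 2 = 14 - 6/5 = 64/5.

64/5


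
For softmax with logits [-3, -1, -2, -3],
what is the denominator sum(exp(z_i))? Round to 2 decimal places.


Denom = e^-3=0.0498 + e^-1=0.3679 + e^-2=0.1353 + e^-3=0.0498. Sum = 0.6028, which rounds to 0.60.

0.60


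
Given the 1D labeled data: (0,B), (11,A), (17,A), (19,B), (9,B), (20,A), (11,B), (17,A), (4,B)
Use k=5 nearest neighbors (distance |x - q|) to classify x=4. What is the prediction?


Distances: |0-4|=4, |11-4|=7, |17-4|=13, |19-4|=15, |9-4|=5, |20-4|=16, |11-4|=7, |17-4|=13, |4-4|=0. 5 nearest: (4,B), (0,B), (9,B), (11,A), (11,B). Counts: {'B': 4, 'A': 1}. Majority class: B.

B


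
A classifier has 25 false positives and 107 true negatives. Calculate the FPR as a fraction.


FPR = FP / (FP + TN) = 25 / 132 = 25/132.

25/132


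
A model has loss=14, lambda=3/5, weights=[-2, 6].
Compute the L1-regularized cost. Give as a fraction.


L1 norm = sum(|w|) = 8. J = 14 + 3/5 * 8 = 94/5.

94/5


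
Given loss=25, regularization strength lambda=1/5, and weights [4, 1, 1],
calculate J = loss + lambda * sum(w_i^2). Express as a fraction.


L2 sq norm = sum(w^2) = 18. J = 25 + 1/5 * 18 = 143/5.

143/5


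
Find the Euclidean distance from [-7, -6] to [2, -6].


d = sqrt(sum of squared differences). (-7-2)^2=81, (-6--6)^2=0. Sum = 81.

9


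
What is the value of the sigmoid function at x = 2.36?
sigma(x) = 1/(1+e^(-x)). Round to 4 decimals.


sigma(2.36) = 1/(1+e^(-2.36)) = 1/(1+0.094420) = 1/1.094420 = 0.9137.

0.9137


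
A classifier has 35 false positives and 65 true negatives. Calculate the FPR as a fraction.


FPR = FP / (FP + TN) = 35 / 100 = 7/20.

7/20


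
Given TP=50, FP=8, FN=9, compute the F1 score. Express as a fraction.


Precision = 50/58 = 25/29. Recall = 50/59 = 50/59. F1 = 2*P*R/(P+R) = 100/117.

100/117


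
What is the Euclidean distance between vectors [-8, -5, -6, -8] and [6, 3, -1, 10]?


d = sqrt(sum of squared differences). (-8-6)^2=196, (-5-3)^2=64, (-6--1)^2=25, (-8-10)^2=324. Sum = 609.

sqrt(609)


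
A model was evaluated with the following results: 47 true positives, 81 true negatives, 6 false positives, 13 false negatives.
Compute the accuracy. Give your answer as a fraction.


Accuracy = (TP + TN) / (TP + TN + FP + FN) = (47 + 81) / 147 = 128/147.

128/147


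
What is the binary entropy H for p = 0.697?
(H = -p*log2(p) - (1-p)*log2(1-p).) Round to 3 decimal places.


H = -0.697*log2(0.697) - 0.303*log2(0.303) = 0.885.

0.885


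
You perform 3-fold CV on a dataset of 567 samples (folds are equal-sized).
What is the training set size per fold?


Each validation fold has 567/3 = 189 samples. Training set = 567 - 189 = 378.

378


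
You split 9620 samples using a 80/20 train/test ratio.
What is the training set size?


Test set = 9620 * 20% = 1924. Training set = 9620 - 1924 = 7696.

7696


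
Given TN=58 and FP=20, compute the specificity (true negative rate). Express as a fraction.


Specificity = TN / (TN + FP) = 58 / 78 = 29/39.

29/39


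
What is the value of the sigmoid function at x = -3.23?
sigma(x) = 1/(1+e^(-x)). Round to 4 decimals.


sigma(-3.23) = 1/(1+e^(3.23)) = 1/(1+25.279657) = 1/26.279657 = 0.0381.

0.0381


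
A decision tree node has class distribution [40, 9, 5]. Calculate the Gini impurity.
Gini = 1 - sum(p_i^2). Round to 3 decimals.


Total = 54. Proportions: 40/54, 9/54, 5/54. sum(p_i^2) = 0.5850. Gini = 1 - 0.5850 = 0.4150, which rounds to 0.415.

0.415


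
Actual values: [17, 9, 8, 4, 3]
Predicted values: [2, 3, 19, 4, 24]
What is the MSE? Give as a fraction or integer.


MSE = (1/5) * ((17-2)^2=225 + (9-3)^2=36 + (8-19)^2=121 + (4-4)^2=0 + (3-24)^2=441). Sum = 823. MSE = 823/5.

823/5


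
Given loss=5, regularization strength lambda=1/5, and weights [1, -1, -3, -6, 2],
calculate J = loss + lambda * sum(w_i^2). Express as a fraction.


L2 sq norm = sum(w^2) = 51. J = 5 + 1/5 * 51 = 76/5.

76/5


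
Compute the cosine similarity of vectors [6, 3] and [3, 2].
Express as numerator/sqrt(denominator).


dot = 24. |a|^2 = 45, |b|^2 = 13. cos = 24/sqrt(585).

24/sqrt(585)


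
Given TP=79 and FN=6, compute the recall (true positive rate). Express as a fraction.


Recall = TP / (TP + FN) = 79 / 85 = 79/85.

79/85


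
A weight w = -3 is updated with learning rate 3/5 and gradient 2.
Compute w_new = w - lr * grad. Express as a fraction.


w_new = -3 - 3/5 * 2 = -3 - 6/5 = -21/5.

-21/5


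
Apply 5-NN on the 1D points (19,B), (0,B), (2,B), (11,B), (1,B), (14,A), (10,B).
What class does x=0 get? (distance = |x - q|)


Distances: |19-0|=19, |0-0|=0, |2-0|=2, |11-0|=11, |1-0|=1, |14-0|=14, |10-0|=10. 5 nearest: (0,B), (1,B), (2,B), (10,B), (11,B). Counts: {'B': 5}. Majority class: B.

B


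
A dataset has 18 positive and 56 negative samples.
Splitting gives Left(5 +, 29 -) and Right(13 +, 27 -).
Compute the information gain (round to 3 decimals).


H(parent) = 0.8004. H(left) = 0.6024, H(right) = 0.9097. Weighted = (34/74)*0.6024 + (40/74)*0.9097 = 0.7685. IG = 0.8004 - 0.7685 = 0.0319, which rounds to 0.032.

0.032


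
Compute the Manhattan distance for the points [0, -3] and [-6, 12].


d = sum of absolute differences: |0--6|=6 + |-3-12|=15 = 21.

21


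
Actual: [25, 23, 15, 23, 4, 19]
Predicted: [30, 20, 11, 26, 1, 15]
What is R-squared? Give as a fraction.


Mean(y) = 109/6. SS_res = 84. SS_tot = 1829/6. R^2 = 1 - 84/(1829/6) = 1325/1829.

1325/1829


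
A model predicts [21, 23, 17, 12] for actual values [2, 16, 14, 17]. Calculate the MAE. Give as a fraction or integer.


MAE = (1/4) * (|2-21|=19 + |16-23|=7 + |14-17|=3 + |17-12|=5). Sum = 34. MAE = 17/2.

17/2


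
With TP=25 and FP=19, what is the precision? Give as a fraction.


Precision = TP / (TP + FP) = 25 / 44 = 25/44.

25/44


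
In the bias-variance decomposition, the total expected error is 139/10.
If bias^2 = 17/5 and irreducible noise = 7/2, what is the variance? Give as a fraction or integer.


Total error = bias^2 + variance + irreducible noise. So variance = 139/10 - 17/5 - 7/2 = 7.

7


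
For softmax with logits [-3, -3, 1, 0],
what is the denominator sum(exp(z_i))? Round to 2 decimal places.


Denom = e^-3=0.0498 + e^-3=0.0498 + e^1=2.7183 + e^0=1.0000. Sum = 3.8179, which rounds to 3.82.

3.82


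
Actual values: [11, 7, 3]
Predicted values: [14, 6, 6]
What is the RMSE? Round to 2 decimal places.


MSE = 6.3333. RMSE = sqrt(6.3333) = 2.52.

2.52


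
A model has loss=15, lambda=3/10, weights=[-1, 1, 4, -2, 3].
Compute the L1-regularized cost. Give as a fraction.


L1 norm = sum(|w|) = 11. J = 15 + 3/10 * 11 = 183/10.

183/10


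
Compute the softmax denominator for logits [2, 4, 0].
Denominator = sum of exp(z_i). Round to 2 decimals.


Denom = e^2=7.3891 + e^4=54.5982 + e^0=1.0000. Sum = 62.9873, which rounds to 62.99.

62.99


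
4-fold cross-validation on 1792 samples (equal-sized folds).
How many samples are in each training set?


Each validation fold has 1792/4 = 448 samples. Training set = 1792 - 448 = 1344.

1344


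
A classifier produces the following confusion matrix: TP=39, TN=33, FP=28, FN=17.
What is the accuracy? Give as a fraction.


Accuracy = (TP + TN) / (TP + TN + FP + FN) = (39 + 33) / 117 = 8/13.

8/13


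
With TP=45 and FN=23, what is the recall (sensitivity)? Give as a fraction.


Recall = TP / (TP + FN) = 45 / 68 = 45/68.

45/68


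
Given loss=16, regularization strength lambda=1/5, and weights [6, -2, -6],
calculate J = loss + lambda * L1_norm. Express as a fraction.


L1 norm = sum(|w|) = 14. J = 16 + 1/5 * 14 = 94/5.

94/5


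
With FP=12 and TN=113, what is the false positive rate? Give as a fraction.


FPR = FP / (FP + TN) = 12 / 125 = 12/125.

12/125


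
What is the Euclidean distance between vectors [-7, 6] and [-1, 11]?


d = sqrt(sum of squared differences). (-7--1)^2=36, (6-11)^2=25. Sum = 61.

sqrt(61)


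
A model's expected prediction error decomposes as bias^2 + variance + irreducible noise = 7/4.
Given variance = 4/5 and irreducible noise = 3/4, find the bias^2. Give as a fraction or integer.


Total error = bias^2 + variance + irreducible noise. So bias^2 = 7/4 - 4/5 - 3/4 = 1/5.

1/5


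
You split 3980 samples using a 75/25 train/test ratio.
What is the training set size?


Test set = 3980 * 25% = 995. Training set = 3980 - 995 = 2985.

2985


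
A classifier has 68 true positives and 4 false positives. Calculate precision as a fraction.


Precision = TP / (TP + FP) = 68 / 72 = 17/18.

17/18


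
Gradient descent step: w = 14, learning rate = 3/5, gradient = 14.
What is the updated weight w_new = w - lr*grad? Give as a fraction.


w_new = 14 - 3/5 * 14 = 14 - 42/5 = 28/5.

28/5


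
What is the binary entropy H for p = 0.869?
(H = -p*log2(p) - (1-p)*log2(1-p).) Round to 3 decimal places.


H = -0.869*log2(0.869) - 0.131*log2(0.131) = 0.560.

0.560


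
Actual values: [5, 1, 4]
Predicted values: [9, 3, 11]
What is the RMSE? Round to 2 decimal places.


MSE = 23.0000. RMSE = sqrt(23.0000) = 4.80.

4.80


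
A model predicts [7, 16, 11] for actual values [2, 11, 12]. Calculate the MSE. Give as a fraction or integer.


MSE = (1/3) * ((2-7)^2=25 + (11-16)^2=25 + (12-11)^2=1). Sum = 51. MSE = 17.

17


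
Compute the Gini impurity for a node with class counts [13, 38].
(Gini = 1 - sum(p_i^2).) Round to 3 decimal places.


Total = 51. Proportions: 13/51, 38/51. sum(p_i^2) = 0.6201. Gini = 1 - 0.6201 = 0.3799, which rounds to 0.380.

0.380


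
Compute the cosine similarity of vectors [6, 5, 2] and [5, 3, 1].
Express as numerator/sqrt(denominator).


dot = 47. |a|^2 = 65, |b|^2 = 35. cos = 47/sqrt(2275).

47/sqrt(2275)


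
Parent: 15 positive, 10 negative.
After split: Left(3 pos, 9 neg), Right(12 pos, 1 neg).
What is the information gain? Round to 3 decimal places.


H(parent) = 0.9710. H(left) = 0.8113, H(right) = 0.3912. Weighted = (12/25)*0.8113 + (13/25)*0.3912 = 0.5928. IG = 0.9710 - 0.5928 = 0.3782, which rounds to 0.378.

0.378


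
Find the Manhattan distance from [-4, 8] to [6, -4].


d = sum of absolute differences: |-4-6|=10 + |8--4|=12 = 22.

22


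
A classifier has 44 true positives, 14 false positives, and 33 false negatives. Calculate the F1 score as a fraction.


Precision = 44/58 = 22/29. Recall = 44/77 = 4/7. F1 = 2*P*R/(P+R) = 88/135.

88/135


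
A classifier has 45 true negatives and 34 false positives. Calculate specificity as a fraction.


Specificity = TN / (TN + FP) = 45 / 79 = 45/79.

45/79


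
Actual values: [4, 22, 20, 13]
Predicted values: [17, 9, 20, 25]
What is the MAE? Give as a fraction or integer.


MAE = (1/4) * (|4-17|=13 + |22-9|=13 + |20-20|=0 + |13-25|=12). Sum = 38. MAE = 19/2.

19/2


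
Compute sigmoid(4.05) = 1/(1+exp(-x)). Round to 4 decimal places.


sigma(4.05) = 1/(1+e^(-4.05)) = 1/(1+0.017422) = 1/1.017422 = 0.9829.

0.9829


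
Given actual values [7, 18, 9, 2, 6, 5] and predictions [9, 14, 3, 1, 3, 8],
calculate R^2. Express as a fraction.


Mean(y) = 47/6. SS_res = 75. SS_tot = 905/6. R^2 = 1 - 75/(905/6) = 91/181.

91/181


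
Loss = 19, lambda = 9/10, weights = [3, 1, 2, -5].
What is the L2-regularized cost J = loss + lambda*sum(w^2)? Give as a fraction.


L2 sq norm = sum(w^2) = 39. J = 19 + 9/10 * 39 = 541/10.

541/10


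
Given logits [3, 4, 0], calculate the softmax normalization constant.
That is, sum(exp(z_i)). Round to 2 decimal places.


Denom = e^3=20.0855 + e^4=54.5982 + e^0=1.0000. Sum = 75.6837, which rounds to 75.68.

75.68


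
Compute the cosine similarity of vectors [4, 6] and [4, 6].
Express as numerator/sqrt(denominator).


dot = 52. |a|^2 = 52, |b|^2 = 52. cos = 52/sqrt(2704).

52/sqrt(2704)


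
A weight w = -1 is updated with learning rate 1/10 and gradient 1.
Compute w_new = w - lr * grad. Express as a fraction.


w_new = -1 - 1/10 * 1 = -1 - 1/10 = -11/10.

-11/10


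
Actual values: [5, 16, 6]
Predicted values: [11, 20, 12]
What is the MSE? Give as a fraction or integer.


MSE = (1/3) * ((5-11)^2=36 + (16-20)^2=16 + (6-12)^2=36). Sum = 88. MSE = 88/3.

88/3


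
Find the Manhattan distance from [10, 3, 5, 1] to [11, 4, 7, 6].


d = sum of absolute differences: |10-11|=1 + |3-4|=1 + |5-7|=2 + |1-6|=5 = 9.

9


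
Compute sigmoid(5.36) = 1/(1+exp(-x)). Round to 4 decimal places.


sigma(5.36) = 1/(1+e^(-5.36)) = 1/(1+0.004701) = 1/1.004701 = 0.9953.

0.9953


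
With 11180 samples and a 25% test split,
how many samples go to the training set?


Test set = 11180 * 25% = 2795. Training set = 11180 - 2795 = 8385.

8385


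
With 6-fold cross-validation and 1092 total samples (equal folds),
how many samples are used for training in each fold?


Each validation fold has 1092/6 = 182 samples. Training set = 1092 - 182 = 910.

910


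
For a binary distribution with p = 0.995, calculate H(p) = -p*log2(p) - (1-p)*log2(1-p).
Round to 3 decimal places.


H = -0.995*log2(0.995) - 0.005*log2(0.005) = 0.045.

0.045


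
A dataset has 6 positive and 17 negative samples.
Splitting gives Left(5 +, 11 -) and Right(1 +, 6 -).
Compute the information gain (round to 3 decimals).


H(parent) = 0.8281. H(left) = 0.8960, H(right) = 0.5917. Weighted = (16/23)*0.8960 + (7/23)*0.5917 = 0.8034. IG = 0.8281 - 0.8034 = 0.0247, which rounds to 0.025.

0.025


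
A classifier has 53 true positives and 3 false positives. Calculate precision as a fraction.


Precision = TP / (TP + FP) = 53 / 56 = 53/56.

53/56


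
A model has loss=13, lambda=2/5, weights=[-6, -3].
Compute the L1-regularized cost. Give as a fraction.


L1 norm = sum(|w|) = 9. J = 13 + 2/5 * 9 = 83/5.

83/5


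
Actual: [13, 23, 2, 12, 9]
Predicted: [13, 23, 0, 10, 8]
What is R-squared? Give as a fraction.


Mean(y) = 59/5. SS_res = 9. SS_tot = 1154/5. R^2 = 1 - 9/(1154/5) = 1109/1154.

1109/1154


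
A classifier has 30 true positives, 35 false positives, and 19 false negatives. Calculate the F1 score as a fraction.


Precision = 30/65 = 6/13. Recall = 30/49 = 30/49. F1 = 2*P*R/(P+R) = 10/19.

10/19


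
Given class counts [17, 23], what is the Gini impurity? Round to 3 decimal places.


Total = 40. Proportions: 17/40, 23/40. sum(p_i^2) = 0.5112. Gini = 1 - 0.5112 = 0.4888, which rounds to 0.489.

0.489


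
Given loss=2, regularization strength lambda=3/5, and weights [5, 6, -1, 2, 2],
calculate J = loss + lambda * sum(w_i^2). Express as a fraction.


L2 sq norm = sum(w^2) = 70. J = 2 + 3/5 * 70 = 44.

44


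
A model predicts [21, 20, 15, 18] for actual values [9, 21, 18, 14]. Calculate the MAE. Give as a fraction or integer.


MAE = (1/4) * (|9-21|=12 + |21-20|=1 + |18-15|=3 + |14-18|=4). Sum = 20. MAE = 5.

5


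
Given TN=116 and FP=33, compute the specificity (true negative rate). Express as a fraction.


Specificity = TN / (TN + FP) = 116 / 149 = 116/149.

116/149


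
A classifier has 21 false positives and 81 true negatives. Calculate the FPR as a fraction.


FPR = FP / (FP + TN) = 21 / 102 = 7/34.

7/34


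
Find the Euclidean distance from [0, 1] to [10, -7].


d = sqrt(sum of squared differences). (0-10)^2=100, (1--7)^2=64. Sum = 164.

sqrt(164)


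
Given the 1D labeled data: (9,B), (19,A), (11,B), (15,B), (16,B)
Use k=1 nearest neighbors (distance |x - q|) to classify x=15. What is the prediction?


Distances: |9-15|=6, |19-15|=4, |11-15|=4, |15-15|=0, |16-15|=1. 1 nearest: (15,B). Counts: {'B': 1}. Majority class: B.

B


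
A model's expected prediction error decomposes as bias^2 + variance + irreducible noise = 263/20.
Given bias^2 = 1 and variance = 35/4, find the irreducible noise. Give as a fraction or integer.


Total error = bias^2 + variance + irreducible noise. So irreducible noise = 263/20 - 1 - 35/4 = 17/5.

17/5


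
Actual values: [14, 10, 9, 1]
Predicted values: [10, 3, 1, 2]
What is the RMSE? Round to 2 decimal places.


MSE = 32.5000. RMSE = sqrt(32.5000) = 5.70.

5.70


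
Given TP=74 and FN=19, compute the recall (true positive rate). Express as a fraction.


Recall = TP / (TP + FN) = 74 / 93 = 74/93.

74/93


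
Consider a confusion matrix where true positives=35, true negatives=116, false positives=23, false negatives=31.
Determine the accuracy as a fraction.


Accuracy = (TP + TN) / (TP + TN + FP + FN) = (35 + 116) / 205 = 151/205.

151/205


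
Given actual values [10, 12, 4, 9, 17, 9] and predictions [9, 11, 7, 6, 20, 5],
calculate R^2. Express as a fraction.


Mean(y) = 61/6. SS_res = 45. SS_tot = 545/6. R^2 = 1 - 45/(545/6) = 55/109.

55/109


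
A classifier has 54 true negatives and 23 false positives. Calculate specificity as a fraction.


Specificity = TN / (TN + FP) = 54 / 77 = 54/77.

54/77


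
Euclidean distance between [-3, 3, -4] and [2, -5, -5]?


d = sqrt(sum of squared differences). (-3-2)^2=25, (3--5)^2=64, (-4--5)^2=1. Sum = 90.

sqrt(90)


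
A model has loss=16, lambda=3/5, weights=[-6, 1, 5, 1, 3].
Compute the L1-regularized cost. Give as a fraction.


L1 norm = sum(|w|) = 16. J = 16 + 3/5 * 16 = 128/5.

128/5


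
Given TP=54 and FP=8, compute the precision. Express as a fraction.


Precision = TP / (TP + FP) = 54 / 62 = 27/31.

27/31


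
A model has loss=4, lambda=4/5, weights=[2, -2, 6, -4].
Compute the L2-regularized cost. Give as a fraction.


L2 sq norm = sum(w^2) = 60. J = 4 + 4/5 * 60 = 52.

52
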